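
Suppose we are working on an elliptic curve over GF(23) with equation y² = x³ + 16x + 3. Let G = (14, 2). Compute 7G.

Repeated addition: build up to 7G.
2G: tangent at (14, 2): λ = (3·14² + 16)/(2·2) ≡ 6/4. 4⁻¹ ≡ 6 (mod 23) since 4·6 = 24 ≡ 1, so λ ≡ 6·6 ≡ 13.
  x = λ² - 14 - 14 = 169 - 28 ≡ 3; y = λ·(14 - 3) - 2 ≡ 3. → (3, 3)
3G: (3, 3) + (14, 2). λ = (2 - 3)/(14 - 3) ≡ 22/11 mod 23. 11⁻¹ ≡ 21 (mod 23) since 11·21 = 231 ≡ 1, so λ ≡ 2.
  x = λ² - 3 - 14 = 4 - 17 ≡ 10; y = λ·(3 - 10) - 3 ≡ 6. → (10, 6)
4G: (10, 6) + (14, 2). λ = (2 - 6)/(14 - 10) ≡ 19/4 mod 23. 4⁻¹ ≡ 6 (mod 23), so λ ≡ 22.
  x = λ² - 10 - 14 = 484 - 24 ≡ 0; y = λ·(10 - 0) - 6 ≡ 7. → (0, 7)
5G: (0, 7) + (14, 2). λ = (2 - 7)/(14 - 0) ≡ 18/14 mod 23. 14⁻¹ ≡ 5 (mod 23), so λ ≡ 21.
  x = λ² - 0 - 14 = 441 - 14 ≡ 13; y = λ·(0 - 13) - 7 ≡ 19. → (13, 19)
6G: (13, 19) + (14, 2). λ = (2 - 19)/(14 - 13) ≡ 6/1 mod 23. 1⁻¹ ≡ 1 (mod 23), so λ ≡ 6.
  x = λ² - 13 - 14 = 36 - 27 ≡ 9; y = λ·(13 - 9) - 19 ≡ 5. → (9, 5)
7G: (9, 5) + (14, 2). λ = (2 - 5)/(14 - 9) ≡ 20/5 mod 23. 5⁻¹ ≡ 14 (mod 23) since 5·14 = 70 ≡ 1, so λ ≡ 4.
  x = λ² - 9 - 14 = 16 - 23 ≡ 16; y = λ·(9 - 16) - 5 ≡ 13. → (16, 13)

(16, 13)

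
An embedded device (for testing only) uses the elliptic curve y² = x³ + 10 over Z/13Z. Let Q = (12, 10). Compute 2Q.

tangent at (12, 10): λ = (3·12² + 0)/(2·10) ≡ 3/7. 7⁻¹ ≡ 2 (mod 13), so λ ≡ 3·2 ≡ 6.
  x = λ² - 12 - 12 = 36 - 24 ≡ 12; y = λ·(12 - 12) - 10 ≡ 3. → (12, 3)

(12, 3)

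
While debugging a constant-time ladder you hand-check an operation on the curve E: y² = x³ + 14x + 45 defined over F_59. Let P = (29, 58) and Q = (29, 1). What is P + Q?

O

The two points share x = 29 and their y-coordinates satisfy 58 + 1 ≡ 0 (mod 59), so they are inverses. Their sum is the point at infinity.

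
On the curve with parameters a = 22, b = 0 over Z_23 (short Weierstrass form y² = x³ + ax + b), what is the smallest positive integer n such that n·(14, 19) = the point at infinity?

2P: tangent at (14, 19): λ = (3·14² + 22)/(2·19) ≡ 12/15. 15⁻¹ ≡ 20 (mod 23), so λ ≡ 12·20 ≡ 10.
  x = λ² - 14 - 14 = 100 - 28 ≡ 3; y = λ·(14 - 3) - 19 ≡ 22. → (3, 22)
3P: (3, 22) + (14, 19). λ = (19 - 22)/(14 - 3) ≡ 20/11 mod 23. 11⁻¹ ≡ 21 (mod 23) since 11·21 = 231 ≡ 1, so λ ≡ 6.
  x = λ² - 3 - 14 = 36 - 17 ≡ 19; y = λ·(3 - 19) - 22 ≡ 20. → (19, 20)
4P: (19, 20) + (14, 19). λ = (19 - 20)/(14 - 19) ≡ 22/18 mod 23. 18⁻¹ ≡ 9 (mod 23), so λ ≡ 14.
  x = λ² - 19 - 14 = 196 - 33 ≡ 2; y = λ·(19 - 2) - 20 ≡ 11. → (2, 11)
5P: (2, 11) + (14, 19). λ = (19 - 11)/(14 - 2) ≡ 8/12 mod 23. 12⁻¹ ≡ 2 (mod 23), so λ ≡ 16.
  x = λ² - 2 - 14 = 256 - 16 ≡ 10; y = λ·(2 - 10) - 11 ≡ 22. → (10, 22)
6P: (10, 22) + (14, 19). λ = (19 - 22)/(14 - 10) ≡ 20/4 mod 23. 4⁻¹ ≡ 6 (mod 23), so λ ≡ 5.
  x = λ² - 10 - 14 = 25 - 24 ≡ 1; y = λ·(10 - 1) - 22 ≡ 0. → (1, 0)
7P: (1, 0) + (14, 19). λ = (19 - 0)/(14 - 1) ≡ 19/13 mod 23. 13⁻¹ ≡ 16 (mod 23), so λ ≡ 5.
  x = λ² - 1 - 14 = 25 - 15 ≡ 10; y = λ·(1 - 10) - 0 ≡ 1. → (10, 1)
8P: (10, 1) + (14, 19). λ = (19 - 1)/(14 - 10) ≡ 18/4 mod 23. 4⁻¹ ≡ 6 (mod 23) since 4·6 = 24 ≡ 1, so λ ≡ 16.
  x = λ² - 10 - 14 = 256 - 24 ≡ 2; y = λ·(10 - 2) - 1 ≡ 12. → (2, 12)
9P: (2, 12) + (14, 19). λ = (19 - 12)/(14 - 2) ≡ 7/12 mod 23. 12⁻¹ ≡ 2 (mod 23), so λ ≡ 14.
  x = λ² - 2 - 14 = 196 - 16 ≡ 19; y = λ·(2 - 19) - 12 ≡ 3. → (19, 3)
10P: (19, 3) + (14, 19). λ = (19 - 3)/(14 - 19) ≡ 16/18 mod 23. 18⁻¹ ≡ 9 (mod 23) since 18·9 = 162 ≡ 1, so λ ≡ 6.
  x = λ² - 19 - 14 = 36 - 33 ≡ 3; y = λ·(19 - 3) - 3 ≡ 1. → (3, 1)
11P: (3, 1) + (14, 19). λ = (19 - 1)/(14 - 3) ≡ 18/11 mod 23. 11⁻¹ ≡ 21 (mod 23) since 11·21 = 231 ≡ 1, so λ ≡ 10.
  x = λ² - 3 - 14 = 100 - 17 ≡ 14; y = λ·(3 - 14) - 1 ≡ 4. → (14, 4)
12P: (14, 4) + (14, 19): same x and y₁ ≡ -y₂, so the sum is the point at infinity.
12P = the point at infinity, so the order is 12.

12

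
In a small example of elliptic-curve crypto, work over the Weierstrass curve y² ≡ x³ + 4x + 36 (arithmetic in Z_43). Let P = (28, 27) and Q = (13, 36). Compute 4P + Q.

(2, 40)

First 4P:
Repeated addition: build up to 4P.
2P: tangent at (28, 27): λ = (3·28² + 4)/(2·27) ≡ 34/11. 11⁻¹ ≡ 4 (mod 43), so λ ≡ 34·4 ≡ 7.
  x = λ² - 28 - 28 = 49 - 56 ≡ 36; y = λ·(28 - 36) - 27 ≡ 3. → (36, 3)
3P: (36, 3) + (28, 27). λ = (27 - 3)/(28 - 36) ≡ 24/35 mod 43. 35⁻¹ ≡ 16 (mod 43) since 35·16 = 560 ≡ 1, so λ ≡ 40.
  x = λ² - 36 - 28 = 1600 - 64 ≡ 31; y = λ·(36 - 31) - 3 ≡ 25. → (31, 25)
4P: (31, 25) + (28, 27). λ = (27 - 25)/(28 - 31) ≡ 2/40 mod 43. 40⁻¹ ≡ 14 (mod 43) since 40·14 = 560 ≡ 1, so λ ≡ 28.
  x = λ² - 31 - 28 = 784 - 59 ≡ 37; y = λ·(31 - 37) - 25 ≡ 22. → (37, 22)
4P = (37, 22).
Finally 4P + Q:
(37, 22) + (13, 36). λ = (36 - 22)/(13 - 37) ≡ 14/19 mod 43. 19⁻¹ ≡ 34 (mod 43) since 19·34 = 646 ≡ 1, so λ ≡ 3.
  x = λ² - 37 - 13 = 9 - 50 ≡ 2; y = λ·(37 - 2) - 22 ≡ 40. → (2, 40)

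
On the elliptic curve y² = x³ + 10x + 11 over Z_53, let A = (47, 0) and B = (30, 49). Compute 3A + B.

First 3A:
Repeated addition: build up to 3A.
2A: (47, 0) + (47, 0): same x and y₁ ≡ -y₂, so the sum is O.
3A: O + (47, 0) = (47, 0) (identity).
3A = (47, 0).
Finally 3A + B:
(47, 0) + (30, 49). λ = (49 - 0)/(30 - 47) ≡ 49/36 mod 53. 36⁻¹ ≡ 28 (mod 53) since 36·28 = 1008 ≡ 1, so λ ≡ 47.
  x = λ² - 47 - 30 = 2209 - 77 ≡ 12; y = λ·(47 - 12) - 0 ≡ 2. → (12, 2)

(12, 2)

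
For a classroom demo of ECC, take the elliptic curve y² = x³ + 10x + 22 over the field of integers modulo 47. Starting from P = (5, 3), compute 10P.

(35, 17)

Double-and-add on 10 = (1010)₂. Start with P = (5, 3) for the leading 1-bit.
double: tangent at (5, 3): λ = (3·5² + 10)/(2·3) ≡ 38/6. 6⁻¹ ≡ 8 (mod 47) since 6·8 = 48 ≡ 1, so λ ≡ 38·8 ≡ 22.
  x = λ² - 5 - 5 = 484 - 10 ≡ 4; y = λ·(5 - 4) - 3 ≡ 19. → (4, 19)
double: tangent at (4, 19): λ = (3·4² + 10)/(2·19) ≡ 11/38. 38⁻¹ ≡ 26 (mod 47), so λ ≡ 11·26 ≡ 4.
  x = λ² - 4 - 4 = 16 - 8 ≡ 8; y = λ·(4 - 8) - 19 ≡ 12. → (8, 12)
add P: (8, 12) + (5, 3). λ = (3 - 12)/(5 - 8) ≡ 38/44 mod 47. 44⁻¹ ≡ 31 (mod 47), so λ ≡ 3.
  x = λ² - 8 - 5 = 9 - 13 ≡ 43; y = λ·(8 - 43) - 12 ≡ 24. → (43, 24)
double: tangent at (43, 24): λ = (3·43² + 10)/(2·24) ≡ 11/1. 1⁻¹ ≡ 1 (mod 47), so λ ≡ 11·1 ≡ 11.
  x = λ² - 43 - 43 = 121 - 86 ≡ 35; y = λ·(43 - 35) - 24 ≡ 17. → (35, 17)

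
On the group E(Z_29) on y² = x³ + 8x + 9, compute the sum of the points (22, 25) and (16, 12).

(22, 25) + (16, 12). λ = (12 - 25)/(16 - 22) ≡ 16/23 mod 29. 23⁻¹ ≡ 24 (mod 29), so λ ≡ 7.
  x = λ² - 22 - 16 = 49 - 38 ≡ 11; y = λ·(22 - 11) - 25 ≡ 23. → (11, 23)

(11, 23)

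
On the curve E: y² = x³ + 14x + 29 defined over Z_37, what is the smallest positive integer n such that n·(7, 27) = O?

2P: tangent at (7, 27): λ = (3·7² + 14)/(2·27) ≡ 13/17. 17⁻¹ ≡ 24 (mod 37), so λ ≡ 13·24 ≡ 16.
  x = λ² - 7 - 7 = 256 - 14 ≡ 20; y = λ·(7 - 20) - 27 ≡ 24. → (20, 24)
3P: (20, 24) + (7, 27). λ = (27 - 24)/(7 - 20) ≡ 3/24 mod 37. 24⁻¹ ≡ 17 (mod 37) since 24·17 = 408 ≡ 1, so λ ≡ 14.
  x = λ² - 20 - 7 = 196 - 27 ≡ 21; y = λ·(20 - 21) - 24 ≡ 36. → (21, 36)
4P: (21, 36) + (7, 27). λ = (27 - 36)/(7 - 21) ≡ 28/23 mod 37. 23⁻¹ ≡ 29 (mod 37), so λ ≡ 35.
  x = λ² - 21 - 7 = 1225 - 28 ≡ 13; y = λ·(21 - 13) - 36 ≡ 22. → (13, 22)
5P: (13, 22) + (7, 27). λ = (27 - 22)/(7 - 13) ≡ 5/31 mod 37. 31⁻¹ ≡ 6 (mod 37), so λ ≡ 30.
  x = λ² - 13 - 7 = 900 - 20 ≡ 29; y = λ·(13 - 29) - 22 ≡ 16. → (29, 16)
6P: (29, 16) + (7, 27). λ = (27 - 16)/(7 - 29) ≡ 11/15 mod 37. 15⁻¹ ≡ 5 (mod 37), so λ ≡ 18.
  x = λ² - 29 - 7 = 324 - 36 ≡ 29; y = λ·(29 - 29) - 16 ≡ 21. → (29, 21)
7P: (29, 21) + (7, 27). λ = (27 - 21)/(7 - 29) ≡ 6/15 mod 37. 15⁻¹ ≡ 5 (mod 37) since 15·5 = 75 ≡ 1, so λ ≡ 30.
  x = λ² - 29 - 7 = 900 - 36 ≡ 13; y = λ·(29 - 13) - 21 ≡ 15. → (13, 15)
8P: (13, 15) + (7, 27). λ = (27 - 15)/(7 - 13) ≡ 12/31 mod 37. 31⁻¹ ≡ 6 (mod 37), so λ ≡ 35.
  x = λ² - 13 - 7 = 1225 - 20 ≡ 21; y = λ·(13 - 21) - 15 ≡ 1. → (21, 1)
9P: (21, 1) + (7, 27). λ = (27 - 1)/(7 - 21) ≡ 26/23 mod 37. 23⁻¹ ≡ 29 (mod 37), so λ ≡ 14.
  x = λ² - 21 - 7 = 196 - 28 ≡ 20; y = λ·(21 - 20) - 1 ≡ 13. → (20, 13)
10P: (20, 13) + (7, 27). λ = (27 - 13)/(7 - 20) ≡ 14/24 mod 37. 24⁻¹ ≡ 17 (mod 37), so λ ≡ 16.
  x = λ² - 20 - 7 = 256 - 27 ≡ 7; y = λ·(20 - 7) - 13 ≡ 10. → (7, 10)
11P: (7, 10) + (7, 27): same x and y₁ ≡ -y₂, so the sum is O.
11P = O, so the order is 11.

11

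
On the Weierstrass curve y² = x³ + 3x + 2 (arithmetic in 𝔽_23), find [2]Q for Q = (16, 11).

tangent at (16, 11): λ = (3·16² + 3)/(2·11) ≡ 12/22. 22⁻¹ ≡ 22 (mod 23), so λ ≡ 12·22 ≡ 11.
  x = λ² - 16 - 16 = 121 - 32 ≡ 20; y = λ·(16 - 20) - 11 ≡ 14. → (20, 14)

(20, 14)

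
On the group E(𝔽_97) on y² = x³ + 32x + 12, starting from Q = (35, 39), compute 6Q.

Double-and-add on 6 = (110)₂. Start with Q = (35, 39) for the leading 1-bit.
double: tangent at (35, 39): λ = (3·35² + 32)/(2·39) ≡ 21/78. 78⁻¹ ≡ 51 (mod 97), so λ ≡ 21·51 ≡ 4.
  x = λ² - 35 - 35 = 16 - 70 ≡ 43; y = λ·(35 - 43) - 39 ≡ 26. → (43, 26)
add Q: (43, 26) + (35, 39). λ = (39 - 26)/(35 - 43) ≡ 13/89 mod 97. 89⁻¹ ≡ 12 (mod 97) since 89·12 = 1068 ≡ 1, so λ ≡ 59.
  x = λ² - 43 - 35 = 3481 - 78 ≡ 8; y = λ·(43 - 8) - 26 ≡ 2. → (8, 2)
double: tangent at (8, 2): λ = (3·8² + 32)/(2·2) ≡ 30/4. 4⁻¹ ≡ 73 (mod 97) since 4·73 = 292 ≡ 1, so λ ≡ 30·73 ≡ 56.
  x = λ² - 8 - 8 = 3136 - 16 ≡ 16; y = λ·(8 - 16) - 2 ≡ 35. → (16, 35)

(16, 35)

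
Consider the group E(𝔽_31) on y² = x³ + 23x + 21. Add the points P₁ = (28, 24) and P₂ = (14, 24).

(28, 24) + (14, 24). λ = (24 - 24)/(14 - 28) ≡ 0/17 mod 31. 17⁻¹ ≡ 11 (mod 31), so λ ≡ 0.
  x = λ² - 28 - 14 = 0 - 42 ≡ 20; y = λ·(28 - 20) - 24 ≡ 7. → (20, 7)

(20, 7)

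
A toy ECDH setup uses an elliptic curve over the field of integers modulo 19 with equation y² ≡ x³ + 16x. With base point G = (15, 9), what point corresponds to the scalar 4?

Repeated addition: build up to 4G.
2G: tangent at (15, 9): λ = (3·15² + 16)/(2·9) ≡ 7/18. 18⁻¹ ≡ 18 (mod 19) since 18·18 = 324 ≡ 1, so λ ≡ 7·18 ≡ 12.
  x = λ² - 15 - 15 = 144 - 30 ≡ 0; y = λ·(15 - 0) - 9 ≡ 0. → (0, 0)
3G: (0, 0) + (15, 9). λ = (9 - 0)/(15 - 0) ≡ 9/15 mod 19. 15⁻¹ ≡ 14 (mod 19), so λ ≡ 12.
  x = λ² - 0 - 15 = 144 - 15 ≡ 15; y = λ·(0 - 15) - 0 ≡ 10. → (15, 10)
4G: (15, 10) + (15, 9): same x and y₁ ≡ -y₂, so the sum is 𝒪.

O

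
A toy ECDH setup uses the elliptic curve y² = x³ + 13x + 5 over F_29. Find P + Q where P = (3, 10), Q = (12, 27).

(3, 10) + (12, 27). λ = (27 - 10)/(12 - 3) ≡ 17/9 mod 29. 9⁻¹ ≡ 13 (mod 29) since 9·13 = 117 ≡ 1, so λ ≡ 18.
  x = λ² - 3 - 12 = 324 - 15 ≡ 19; y = λ·(3 - 19) - 10 ≡ 21. → (19, 21)

(19, 21)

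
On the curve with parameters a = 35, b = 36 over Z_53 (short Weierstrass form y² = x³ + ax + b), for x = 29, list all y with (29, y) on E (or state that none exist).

x³ + 35x + 36 = 25440 ≡ 0 (mod 53).
Only y = 0 satisfies y² ≡ 0.

0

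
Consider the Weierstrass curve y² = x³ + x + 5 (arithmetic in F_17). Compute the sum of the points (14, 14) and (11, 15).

(11, 2)

(14, 14) + (11, 15). λ = (15 - 14)/(11 - 14) ≡ 1/14 mod 17. 14⁻¹ ≡ 11 (mod 17) since 14·11 = 154 ≡ 1, so λ ≡ 11.
  x = λ² - 14 - 11 = 121 - 25 ≡ 11; y = λ·(14 - 11) - 14 ≡ 2. → (11, 2)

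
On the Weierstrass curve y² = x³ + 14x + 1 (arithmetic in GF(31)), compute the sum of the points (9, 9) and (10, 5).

(28, 5)

(9, 9) + (10, 5). λ = (5 - 9)/(10 - 9) ≡ 27/1 mod 31. 1⁻¹ ≡ 1 (mod 31), so λ ≡ 27.
  x = λ² - 9 - 10 = 729 - 19 ≡ 28; y = λ·(9 - 28) - 9 ≡ 5. → (28, 5)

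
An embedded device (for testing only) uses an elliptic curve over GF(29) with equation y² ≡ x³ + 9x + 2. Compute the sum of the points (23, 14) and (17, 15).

(14, 28)

(23, 14) + (17, 15). λ = (15 - 14)/(17 - 23) ≡ 1/23 mod 29. 23⁻¹ ≡ 24 (mod 29), so λ ≡ 24.
  x = λ² - 23 - 17 = 576 - 40 ≡ 14; y = λ·(23 - 14) - 14 ≡ 28. → (14, 28)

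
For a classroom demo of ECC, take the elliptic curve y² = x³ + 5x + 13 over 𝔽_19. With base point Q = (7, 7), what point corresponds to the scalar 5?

(5, 7)

Repeated addition: build up to 5Q.
2Q: tangent at (7, 7): λ = (3·7² + 5)/(2·7) ≡ 0/14. 14⁻¹ ≡ 15 (mod 19) since 14·15 = 210 ≡ 1, so λ ≡ 0·15 ≡ 0.
  x = λ² - 7 - 7 = 0 - 14 ≡ 5; y = λ·(7 - 5) - 7 ≡ 12. → (5, 12)
3Q: (5, 12) + (7, 7). λ = (7 - 12)/(7 - 5) ≡ 14/2 mod 19. 2⁻¹ ≡ 10 (mod 19) since 2·10 = 20 ≡ 1, so λ ≡ 7.
  x = λ² - 5 - 7 = 49 - 12 ≡ 18; y = λ·(5 - 18) - 12 ≡ 11. → (18, 11)
4Q: (18, 11) + (7, 7). λ = (7 - 11)/(7 - 18) ≡ 15/8 mod 19. 8⁻¹ ≡ 12 (mod 19), so λ ≡ 9.
  x = λ² - 18 - 7 = 81 - 25 ≡ 18; y = λ·(18 - 18) - 11 ≡ 8. → (18, 8)
5Q: (18, 8) + (7, 7). λ = (7 - 8)/(7 - 18) ≡ 18/8 mod 19. 8⁻¹ ≡ 12 (mod 19), so λ ≡ 7.
  x = λ² - 18 - 7 = 49 - 25 ≡ 5; y = λ·(18 - 5) - 8 ≡ 7. → (5, 7)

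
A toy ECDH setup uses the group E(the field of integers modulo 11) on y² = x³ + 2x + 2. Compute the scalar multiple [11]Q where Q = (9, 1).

(9, 10)

Repeated addition: build up to 11Q.
2Q: tangent at (9, 1): λ = (3·9² + 2)/(2·1) ≡ 3/2. 2⁻¹ ≡ 6 (mod 11), so λ ≡ 3·6 ≡ 7.
  x = λ² - 9 - 9 = 49 - 18 ≡ 9; y = λ·(9 - 9) - 1 ≡ 10. → (9, 10)
3Q: (9, 10) + (9, 1): same x and y₁ ≡ -y₂, so the sum is ∞.
4Q: ∞ + (9, 1) = (9, 1) (identity).
5Q: tangent at (9, 1): λ = (3·9² + 2)/(2·1) ≡ 3/2. 2⁻¹ ≡ 6 (mod 11) since 2·6 = 12 ≡ 1, so λ ≡ 3·6 ≡ 7.
  x = λ² - 9 - 9 = 49 - 18 ≡ 9; y = λ·(9 - 9) - 1 ≡ 10. → (9, 10)
6Q: (9, 10) + (9, 1): same x and y₁ ≡ -y₂, so the sum is ∞.
7Q: ∞ + (9, 1) = (9, 1) (identity).
8Q: tangent at (9, 1): λ = (3·9² + 2)/(2·1) ≡ 3/2. 2⁻¹ ≡ 6 (mod 11), so λ ≡ 3·6 ≡ 7.
  x = λ² - 9 - 9 = 49 - 18 ≡ 9; y = λ·(9 - 9) - 1 ≡ 10. → (9, 10)
9Q: (9, 10) + (9, 1): same x and y₁ ≡ -y₂, so the sum is ∞.
10Q: ∞ + (9, 1) = (9, 1) (identity).
11Q: tangent at (9, 1): λ = (3·9² + 2)/(2·1) ≡ 3/2. 2⁻¹ ≡ 6 (mod 11) since 2·6 = 12 ≡ 1, so λ ≡ 3·6 ≡ 7.
  x = λ² - 9 - 9 = 49 - 18 ≡ 9; y = λ·(9 - 9) - 1 ≡ 10. → (9, 10)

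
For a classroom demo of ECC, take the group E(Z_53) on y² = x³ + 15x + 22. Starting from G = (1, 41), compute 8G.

Repeated addition: build up to 8G.
2G: tangent at (1, 41): λ = (3·1² + 15)/(2·41) ≡ 18/29. 29⁻¹ ≡ 11 (mod 53) since 29·11 = 319 ≡ 1, so λ ≡ 18·11 ≡ 39.
  x = λ² - 1 - 1 = 1521 - 2 ≡ 35; y = λ·(1 - 35) - 41 ≡ 11. → (35, 11)
3G: (35, 11) + (1, 41). λ = (41 - 11)/(1 - 35) ≡ 30/19 mod 53. 19⁻¹ ≡ 14 (mod 53) since 19·14 = 266 ≡ 1, so λ ≡ 49.
  x = λ² - 35 - 1 = 2401 - 36 ≡ 33; y = λ·(35 - 33) - 11 ≡ 34. → (33, 34)
4G: (33, 34) + (1, 41). λ = (41 - 34)/(1 - 33) ≡ 7/21 mod 53. 21⁻¹ ≡ 48 (mod 53), so λ ≡ 18.
  x = λ² - 33 - 1 = 324 - 34 ≡ 25; y = λ·(33 - 25) - 34 ≡ 4. → (25, 4)
5G: (25, 4) + (1, 41). λ = (41 - 4)/(1 - 25) ≡ 37/29 mod 53. 29⁻¹ ≡ 11 (mod 53) since 29·11 = 319 ≡ 1, so λ ≡ 36.
  x = λ² - 25 - 1 = 1296 - 26 ≡ 51; y = λ·(25 - 51) - 4 ≡ 14. → (51, 14)
6G: (51, 14) + (1, 41). λ = (41 - 14)/(1 - 51) ≡ 27/3 mod 53. 3⁻¹ ≡ 18 (mod 53), so λ ≡ 9.
  x = λ² - 51 - 1 = 81 - 52 ≡ 29; y = λ·(51 - 29) - 14 ≡ 25. → (29, 25)
7G: (29, 25) + (1, 41). λ = (41 - 25)/(1 - 29) ≡ 16/25 mod 53. 25⁻¹ ≡ 17 (mod 53), so λ ≡ 7.
  x = λ² - 29 - 1 = 49 - 30 ≡ 19; y = λ·(29 - 19) - 25 ≡ 45. → (19, 45)
8G: (19, 45) + (1, 41). λ = (41 - 45)/(1 - 19) ≡ 49/35 mod 53. 35⁻¹ ≡ 50 (mod 53) since 35·50 = 1750 ≡ 1, so λ ≡ 12.
  x = λ² - 19 - 1 = 144 - 20 ≡ 18; y = λ·(19 - 18) - 45 ≡ 20. → (18, 20)

(18, 20)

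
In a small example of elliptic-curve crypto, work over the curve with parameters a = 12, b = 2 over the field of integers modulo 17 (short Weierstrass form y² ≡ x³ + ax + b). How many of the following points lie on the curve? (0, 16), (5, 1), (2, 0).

(0, 16): 16² ≡ 1, rhs ≡ 2 → off.
(5, 1): 1² ≡ 1, rhs ≡ 0 → off.
(2, 0): 0² ≡ 0, rhs ≡ 0 → on.

1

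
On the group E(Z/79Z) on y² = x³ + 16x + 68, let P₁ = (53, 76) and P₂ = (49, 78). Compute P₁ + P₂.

(76, 54)

(53, 76) + (49, 78). λ = (78 - 76)/(49 - 53) ≡ 2/75 mod 79. 75⁻¹ ≡ 59 (mod 79), so λ ≡ 39.
  x = λ² - 53 - 49 = 1521 - 102 ≡ 76; y = λ·(53 - 76) - 76 ≡ 54. → (76, 54)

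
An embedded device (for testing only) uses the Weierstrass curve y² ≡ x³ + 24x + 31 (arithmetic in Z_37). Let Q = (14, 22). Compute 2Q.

(30, 1)

tangent at (14, 22): λ = (3·14² + 24)/(2·22) ≡ 20/7. 7⁻¹ ≡ 16 (mod 37), so λ ≡ 20·16 ≡ 24.
  x = λ² - 14 - 14 = 576 - 28 ≡ 30; y = λ·(14 - 30) - 22 ≡ 1. → (30, 1)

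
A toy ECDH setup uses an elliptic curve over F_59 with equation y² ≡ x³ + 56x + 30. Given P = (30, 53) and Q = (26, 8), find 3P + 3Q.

First 3P:
Repeated addition: build up to 3P.
2P: tangent at (30, 53): λ = (3·30² + 56)/(2·53) ≡ 42/47. 47⁻¹ ≡ 54 (mod 59), so λ ≡ 42·54 ≡ 26.
  x = λ² - 30 - 30 = 676 - 60 ≡ 26; y = λ·(30 - 26) - 53 ≡ 51. → (26, 51)
3P: (26, 51) + (30, 53). λ = (53 - 51)/(30 - 26) ≡ 2/4 mod 59. 4⁻¹ ≡ 15 (mod 59), so λ ≡ 30.
  x = λ² - 26 - 30 = 900 - 56 ≡ 18; y = λ·(26 - 18) - 51 ≡ 12. → (18, 12)
3P = (18, 12).
Next 3Q:
Repeated addition: build up to 3Q.
2Q: tangent at (26, 8): λ = (3·26² + 56)/(2·8) ≡ 19/16. 16⁻¹ ≡ 48 (mod 59), so λ ≡ 19·48 ≡ 27.
  x = λ² - 26 - 26 = 729 - 52 ≡ 28; y = λ·(26 - 28) - 8 ≡ 56. → (28, 56)
3Q: (28, 56) + (26, 8). λ = (8 - 56)/(26 - 28) ≡ 11/57 mod 59. 57⁻¹ ≡ 29 (mod 59), so λ ≡ 24.
  x = λ² - 28 - 26 = 576 - 54 ≡ 50; y = λ·(28 - 50) - 56 ≡ 6. → (50, 6)
3Q = (50, 6).
Finally 3P + 3Q:
(18, 12) + (50, 6). λ = (6 - 12)/(50 - 18) ≡ 53/32 mod 59. 32⁻¹ ≡ 24 (mod 59) since 32·24 = 768 ≡ 1, so λ ≡ 33.
  x = λ² - 18 - 50 = 1089 - 68 ≡ 18; y = λ·(18 - 18) - 12 ≡ 47. → (18, 47)

(18, 47)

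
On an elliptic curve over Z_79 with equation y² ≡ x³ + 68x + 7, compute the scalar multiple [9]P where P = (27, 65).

(20, 19)

Double-and-add on 9 = (1001)₂. Start with P = (27, 65) for the leading 1-bit.
double: tangent at (27, 65): λ = (3·27² + 68)/(2·65) ≡ 43/51. 51⁻¹ ≡ 31 (mod 79), so λ ≡ 43·31 ≡ 69.
  x = λ² - 27 - 27 = 4761 - 54 ≡ 46; y = λ·(27 - 46) - 65 ≡ 46. → (46, 46)
double: tangent at (46, 46): λ = (3·46² + 68)/(2·46) ≡ 17/13. 13⁻¹ ≡ 73 (mod 79), so λ ≡ 17·73 ≡ 56.
  x = λ² - 46 - 46 = 3136 - 92 ≡ 42; y = λ·(46 - 42) - 46 ≡ 20. → (42, 20)
double: tangent at (42, 20): λ = (3·42² + 68)/(2·20) ≡ 67/40. 40⁻¹ ≡ 2 (mod 79) since 40·2 = 80 ≡ 1, so λ ≡ 67·2 ≡ 55.
  x = λ² - 42 - 42 = 3025 - 84 ≡ 18; y = λ·(42 - 18) - 20 ≡ 36. → (18, 36)
add P: (18, 36) + (27, 65). λ = (65 - 36)/(27 - 18) ≡ 29/9 mod 79. 9⁻¹ ≡ 44 (mod 79) since 9·44 = 396 ≡ 1, so λ ≡ 12.
  x = λ² - 18 - 27 = 144 - 45 ≡ 20; y = λ·(18 - 20) - 36 ≡ 19. → (20, 19)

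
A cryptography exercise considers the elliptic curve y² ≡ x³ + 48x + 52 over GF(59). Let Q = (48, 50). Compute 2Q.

(14, 39)

tangent at (48, 50): λ = (3·48² + 48)/(2·50) ≡ 57/41. 41⁻¹ ≡ 36 (mod 59), so λ ≡ 57·36 ≡ 46.
  x = λ² - 48 - 48 = 2116 - 96 ≡ 14; y = λ·(48 - 14) - 50 ≡ 39. → (14, 39)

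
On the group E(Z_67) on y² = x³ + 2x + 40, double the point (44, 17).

tangent at (44, 17): λ = (3·44² + 2)/(2·17) ≡ 48/34. 34⁻¹ ≡ 2 (mod 67) since 34·2 = 68 ≡ 1, so λ ≡ 48·2 ≡ 29.
  x = λ² - 44 - 44 = 841 - 88 ≡ 16; y = λ·(44 - 16) - 17 ≡ 58. → (16, 58)

(16, 58)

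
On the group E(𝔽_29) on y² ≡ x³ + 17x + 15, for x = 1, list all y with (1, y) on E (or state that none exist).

2, 27

x³ + 17x + 15 = 33 ≡ 4 (mod 29).
Square roots of 4 mod 29: 2 and 27 (since 2² = 4 ≡ 4).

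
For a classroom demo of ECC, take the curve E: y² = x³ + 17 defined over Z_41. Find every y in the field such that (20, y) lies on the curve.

x³ + 0x + 17 = 8017 ≡ 22 (mod 41).
22 is a non-residue mod 41; no y exists.

none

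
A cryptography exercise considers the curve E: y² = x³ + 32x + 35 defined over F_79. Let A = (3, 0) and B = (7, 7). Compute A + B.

(3, 0) + (7, 7). λ = (7 - 0)/(7 - 3) ≡ 7/4 mod 79. 4⁻¹ ≡ 20 (mod 79), so λ ≡ 61.
  x = λ² - 3 - 7 = 3721 - 10 ≡ 77; y = λ·(3 - 77) - 0 ≡ 68. → (77, 68)

(77, 68)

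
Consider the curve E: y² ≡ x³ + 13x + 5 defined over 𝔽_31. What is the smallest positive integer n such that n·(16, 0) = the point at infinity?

2P: (16, 0) + (16, 0): same x and y₁ ≡ -y₂, so the sum is the point at infinity.
2P = the point at infinity, so the order is 2.

2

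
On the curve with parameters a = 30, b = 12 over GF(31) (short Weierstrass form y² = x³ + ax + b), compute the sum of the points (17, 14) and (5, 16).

(3, 25)

(17, 14) + (5, 16). λ = (16 - 14)/(5 - 17) ≡ 2/19 mod 31. 19⁻¹ ≡ 18 (mod 31) since 19·18 = 342 ≡ 1, so λ ≡ 5.
  x = λ² - 17 - 5 = 25 - 22 ≡ 3; y = λ·(17 - 3) - 14 ≡ 25. → (3, 25)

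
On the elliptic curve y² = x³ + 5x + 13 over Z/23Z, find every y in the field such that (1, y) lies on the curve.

x³ + 5x + 13 = 19 ≡ 19 (mod 23).
19 is a non-residue mod 23; no y exists.

none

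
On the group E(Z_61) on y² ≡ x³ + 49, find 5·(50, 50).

Write Q = (50, 50).
Repeated addition: build up to 5Q.
2Q: tangent at (50, 50): λ = (3·50² + 0)/(2·50) ≡ 58/39. 39⁻¹ ≡ 36 (mod 61), so λ ≡ 58·36 ≡ 14.
  x = λ² - 50 - 50 = 196 - 100 ≡ 35; y = λ·(50 - 35) - 50 ≡ 38. → (35, 38)
3Q: (35, 38) + (50, 50). λ = (50 - 38)/(50 - 35) ≡ 12/15 mod 61. 15⁻¹ ≡ 57 (mod 61), so λ ≡ 13.
  x = λ² - 35 - 50 = 169 - 85 ≡ 23; y = λ·(35 - 23) - 38 ≡ 57. → (23, 57)
4Q: (23, 57) + (50, 50). λ = (50 - 57)/(50 - 23) ≡ 54/27 mod 61. 27⁻¹ ≡ 52 (mod 61), so λ ≡ 2.
  x = λ² - 23 - 50 = 4 - 73 ≡ 53; y = λ·(23 - 53) - 57 ≡ 5. → (53, 5)
5Q: (53, 5) + (50, 50). λ = (50 - 5)/(50 - 53) ≡ 45/58 mod 61. 58⁻¹ ≡ 20 (mod 61), so λ ≡ 46.
  x = λ² - 53 - 50 = 2116 - 103 ≡ 0; y = λ·(53 - 0) - 5 ≡ 54. → (0, 54)

(0, 54)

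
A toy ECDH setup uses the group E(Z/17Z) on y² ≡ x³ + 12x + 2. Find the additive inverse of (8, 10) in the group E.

-(8, 10) = (8, -10 mod 17) = (8, 7).

(8, 7)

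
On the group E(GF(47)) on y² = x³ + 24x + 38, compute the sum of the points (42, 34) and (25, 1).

(8, 32)

(42, 34) + (25, 1). λ = (1 - 34)/(25 - 42) ≡ 14/30 mod 47. 30⁻¹ ≡ 11 (mod 47), so λ ≡ 13.
  x = λ² - 42 - 25 = 169 - 67 ≡ 8; y = λ·(42 - 8) - 34 ≡ 32. → (8, 32)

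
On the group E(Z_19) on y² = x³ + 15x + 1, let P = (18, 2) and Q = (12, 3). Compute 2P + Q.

First 2P:
Repeated addition: build up to 2P.
2P: tangent at (18, 2): λ = (3·18² + 15)/(2·2) ≡ 18/4. 4⁻¹ ≡ 5 (mod 19), so λ ≡ 18·5 ≡ 14.
  x = λ² - 18 - 18 = 196 - 36 ≡ 8; y = λ·(18 - 8) - 2 ≡ 5. → (8, 5)
2P = (8, 5).
Finally 2P + Q:
(8, 5) + (12, 3). λ = (3 - 5)/(12 - 8) ≡ 17/4 mod 19. 4⁻¹ ≡ 5 (mod 19), so λ ≡ 9.
  x = λ² - 8 - 12 = 81 - 20 ≡ 4; y = λ·(8 - 4) - 5 ≡ 12. → (4, 12)

(4, 12)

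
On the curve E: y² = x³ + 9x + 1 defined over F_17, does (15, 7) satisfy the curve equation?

y² = 7² ≡ 15; x³ + 9x + 1 = 3511 ≡ 9 (mod 17). 15 ≠ 9.

no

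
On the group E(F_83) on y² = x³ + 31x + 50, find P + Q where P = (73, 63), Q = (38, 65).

(5, 9)

(73, 63) + (38, 65). λ = (65 - 63)/(38 - 73) ≡ 2/48 mod 83. 48⁻¹ ≡ 64 (mod 83) since 48·64 = 3072 ≡ 1, so λ ≡ 45.
  x = λ² - 73 - 38 = 2025 - 111 ≡ 5; y = λ·(73 - 5) - 63 ≡ 9. → (5, 9)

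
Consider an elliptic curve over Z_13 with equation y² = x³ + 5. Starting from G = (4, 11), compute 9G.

Double-and-add on 9 = (1001)₂. Start with G = (4, 11) for the leading 1-bit.
double: tangent at (4, 11): λ = (3·4² + 0)/(2·11) ≡ 9/9. 9⁻¹ ≡ 3 (mod 13) since 9·3 = 27 ≡ 1, so λ ≡ 9·3 ≡ 1.
  x = λ² - 4 - 4 = 1 - 8 ≡ 6; y = λ·(4 - 6) - 11 ≡ 0. → (6, 0)
double: (6, 0) + (6, 0): same x and y₁ ≡ -y₂, so the sum is 𝒪.
double: 𝒪 + 𝒪 = 𝒪 (identity).
add G: 𝒪 + (4, 11) = (4, 11) (identity).

(4, 11)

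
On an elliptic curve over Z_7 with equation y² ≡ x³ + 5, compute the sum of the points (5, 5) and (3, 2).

(5, 5) + (3, 2). λ = (2 - 5)/(3 - 5) ≡ 4/5 mod 7. 5⁻¹ ≡ 3 (mod 7) since 5·3 = 15 ≡ 1, so λ ≡ 5.
  x = λ² - 5 - 3 = 25 - 8 ≡ 3; y = λ·(5 - 3) - 5 ≡ 5. → (3, 5)

(3, 5)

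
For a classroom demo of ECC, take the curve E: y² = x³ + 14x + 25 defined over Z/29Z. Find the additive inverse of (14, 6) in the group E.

(14, 23)

-(14, 6) = (14, -6 mod 29) = (14, 23).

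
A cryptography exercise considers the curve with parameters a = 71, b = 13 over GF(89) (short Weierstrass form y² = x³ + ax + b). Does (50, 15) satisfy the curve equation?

y² = 15² ≡ 47; x³ + 71x + 13 = 128563 ≡ 47 (mod 89). 47 = 47.

yes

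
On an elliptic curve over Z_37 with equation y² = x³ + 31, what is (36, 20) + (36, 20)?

tangent at (36, 20): λ = (3·36² + 0)/(2·20) ≡ 3/3. 3⁻¹ ≡ 25 (mod 37), so λ ≡ 3·25 ≡ 1.
  x = λ² - 36 - 36 = 1 - 72 ≡ 3; y = λ·(36 - 3) - 20 ≡ 13. → (3, 13)

(3, 13)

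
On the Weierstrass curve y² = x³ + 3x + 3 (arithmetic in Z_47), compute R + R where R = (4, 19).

(45, 41)

tangent at (4, 19): λ = (3·4² + 3)/(2·19) ≡ 4/38. 38⁻¹ ≡ 26 (mod 47) since 38·26 = 988 ≡ 1, so λ ≡ 4·26 ≡ 10.
  x = λ² - 4 - 4 = 100 - 8 ≡ 45; y = λ·(4 - 45) - 19 ≡ 41. → (45, 41)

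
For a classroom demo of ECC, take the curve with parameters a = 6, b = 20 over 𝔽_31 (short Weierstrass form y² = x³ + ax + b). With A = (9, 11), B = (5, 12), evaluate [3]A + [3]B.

First 3A:
Repeated addition: build up to 3A.
2A: tangent at (9, 11): λ = (3·9² + 6)/(2·11) ≡ 1/22. 22⁻¹ ≡ 24 (mod 31) since 22·24 = 528 ≡ 1, so λ ≡ 1·24 ≡ 24.
  x = λ² - 9 - 9 = 576 - 18 ≡ 0; y = λ·(9 - 0) - 11 ≡ 19. → (0, 19)
3A: (0, 19) + (9, 11). λ = (11 - 19)/(9 - 0) ≡ 23/9 mod 31. 9⁻¹ ≡ 7 (mod 31) since 9·7 = 63 ≡ 1, so λ ≡ 6.
  x = λ² - 0 - 9 = 36 - 9 ≡ 27; y = λ·(0 - 27) - 19 ≡ 5. → (27, 5)
3A = (27, 5).
Next 3B:
Repeated addition: build up to 3B.
2B: tangent at (5, 12): λ = (3·5² + 6)/(2·12) ≡ 19/24. 24⁻¹ ≡ 22 (mod 31) since 24·22 = 528 ≡ 1, so λ ≡ 19·22 ≡ 15.
  x = λ² - 5 - 5 = 225 - 10 ≡ 29; y = λ·(5 - 29) - 12 ≡ 0. → (29, 0)
3B: (29, 0) + (5, 12). λ = (12 - 0)/(5 - 29) ≡ 12/7 mod 31. 7⁻¹ ≡ 9 (mod 31) since 7·9 = 63 ≡ 1, so λ ≡ 15.
  x = λ² - 29 - 5 = 225 - 34 ≡ 5; y = λ·(29 - 5) - 0 ≡ 19. → (5, 19)
3B = (5, 19).
Finally 3A + 3B:
(27, 5) + (5, 19). λ = (19 - 5)/(5 - 27) ≡ 14/9 mod 31. 9⁻¹ ≡ 7 (mod 31), so λ ≡ 5.
  x = λ² - 27 - 5 = 25 - 32 ≡ 24; y = λ·(27 - 24) - 5 ≡ 10. → (24, 10)

(24, 10)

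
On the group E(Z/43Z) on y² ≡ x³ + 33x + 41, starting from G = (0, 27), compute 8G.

Repeated addition: build up to 8G.
2G: tangent at (0, 27): λ = (3·0² + 33)/(2·27) ≡ 33/11. 11⁻¹ ≡ 4 (mod 43) since 11·4 = 44 ≡ 1, so λ ≡ 33·4 ≡ 3.
  x = λ² - 0 - 0 = 9 - 0 ≡ 9; y = λ·(0 - 9) - 27 ≡ 32. → (9, 32)
3G: (9, 32) + (0, 27). λ = (27 - 32)/(0 - 9) ≡ 38/34 mod 43. 34⁻¹ ≡ 19 (mod 43) since 34·19 = 646 ≡ 1, so λ ≡ 34.
  x = λ² - 9 - 0 = 1156 - 9 ≡ 29; y = λ·(9 - 29) - 32 ≡ 19. → (29, 19)
4G: (29, 19) + (0, 27). λ = (27 - 19)/(0 - 29) ≡ 8/14 mod 43. 14⁻¹ ≡ 40 (mod 43), so λ ≡ 19.
  x = λ² - 29 - 0 = 361 - 29 ≡ 31; y = λ·(29 - 31) - 19 ≡ 29. → (31, 29)
5G: (31, 29) + (0, 27). λ = (27 - 29)/(0 - 31) ≡ 41/12 mod 43. 12⁻¹ ≡ 18 (mod 43) since 12·18 = 216 ≡ 1, so λ ≡ 7.
  x = λ² - 31 - 0 = 49 - 31 ≡ 18; y = λ·(31 - 18) - 29 ≡ 19. → (18, 19)
6G: (18, 19) + (0, 27). λ = (27 - 19)/(0 - 18) ≡ 8/25 mod 43. 25⁻¹ ≡ 31 (mod 43) since 25·31 = 775 ≡ 1, so λ ≡ 33.
  x = λ² - 18 - 0 = 1089 - 18 ≡ 39; y = λ·(18 - 39) - 19 ≡ 19. → (39, 19)
7G: (39, 19) + (0, 27). λ = (27 - 19)/(0 - 39) ≡ 8/4 mod 43. 4⁻¹ ≡ 11 (mod 43) since 4·11 = 44 ≡ 1, so λ ≡ 2.
  x = λ² - 39 - 0 = 4 - 39 ≡ 8; y = λ·(39 - 8) - 19 ≡ 0. → (8, 0)
8G: (8, 0) + (0, 27). λ = (27 - 0)/(0 - 8) ≡ 27/35 mod 43. 35⁻¹ ≡ 16 (mod 43), so λ ≡ 2.
  x = λ² - 8 - 0 = 4 - 8 ≡ 39; y = λ·(8 - 39) - 0 ≡ 24. → (39, 24)

(39, 24)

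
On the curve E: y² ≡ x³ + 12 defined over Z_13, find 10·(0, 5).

(0, 5)

Write Q = (0, 5).
Double-and-add on 10 = (1010)₂. Start with Q = (0, 5) for the leading 1-bit.
double: tangent at (0, 5): λ = (3·0² + 0)/(2·5) ≡ 0/10. 10⁻¹ ≡ 4 (mod 13) since 10·4 = 40 ≡ 1, so λ ≡ 0·4 ≡ 0.
  x = λ² - 0 - 0 = 0 - 0 ≡ 0; y = λ·(0 - 0) - 5 ≡ 8. → (0, 8)
double: tangent at (0, 8): λ = (3·0² + 0)/(2·8) ≡ 0/3. 3⁻¹ ≡ 9 (mod 13), so λ ≡ 0·9 ≡ 0.
  x = λ² - 0 - 0 = 0 - 0 ≡ 0; y = λ·(0 - 0) - 8 ≡ 5. → (0, 5)
add Q: tangent at (0, 5): λ = (3·0² + 0)/(2·5) ≡ 0/10. 10⁻¹ ≡ 4 (mod 13) since 10·4 = 40 ≡ 1, so λ ≡ 0·4 ≡ 0.
  x = λ² - 0 - 0 = 0 - 0 ≡ 0; y = λ·(0 - 0) - 5 ≡ 8. → (0, 8)
double: tangent at (0, 8): λ = (3·0² + 0)/(2·8) ≡ 0/3. 3⁻¹ ≡ 9 (mod 13) since 3·9 = 27 ≡ 1, so λ ≡ 0·9 ≡ 0.
  x = λ² - 0 - 0 = 0 - 0 ≡ 0; y = λ·(0 - 0) - 8 ≡ 5. → (0, 5)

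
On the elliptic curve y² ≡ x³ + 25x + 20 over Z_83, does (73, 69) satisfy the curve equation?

y² = 69² ≡ 30; x³ + 25x + 20 = 390862 ≡ 15 (mod 83). 30 ≠ 15.

no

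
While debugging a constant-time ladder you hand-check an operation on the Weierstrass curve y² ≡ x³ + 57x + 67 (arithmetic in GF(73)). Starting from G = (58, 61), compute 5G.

(22, 17)

Double-and-add on 5 = (101)₂. Start with G = (58, 61) for the leading 1-bit.
double: tangent at (58, 61): λ = (3·58² + 57)/(2·61) ≡ 2/49. 49⁻¹ ≡ 3 (mod 73), so λ ≡ 2·3 ≡ 6.
  x = λ² - 58 - 58 = 36 - 116 ≡ 66; y = λ·(58 - 66) - 61 ≡ 37. → (66, 37)
double: tangent at (66, 37): λ = (3·66² + 57)/(2·37) ≡ 58/1. 1⁻¹ ≡ 1 (mod 73), so λ ≡ 58·1 ≡ 58.
  x = λ² - 66 - 66 = 3364 - 132 ≡ 20; y = λ·(66 - 20) - 37 ≡ 3. → (20, 3)
add G: (20, 3) + (58, 61). λ = (61 - 3)/(58 - 20) ≡ 58/38 mod 73. 38⁻¹ ≡ 25 (mod 73), so λ ≡ 63.
  x = λ² - 20 - 58 = 3969 - 78 ≡ 22; y = λ·(20 - 22) - 3 ≡ 17. → (22, 17)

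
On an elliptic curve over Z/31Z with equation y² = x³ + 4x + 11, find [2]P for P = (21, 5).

(3, 9)

tangent at (21, 5): λ = (3·21² + 4)/(2·5) ≡ 25/10. 10⁻¹ ≡ 28 (mod 31), so λ ≡ 25·28 ≡ 18.
  x = λ² - 21 - 21 = 324 - 42 ≡ 3; y = λ·(21 - 3) - 5 ≡ 9. → (3, 9)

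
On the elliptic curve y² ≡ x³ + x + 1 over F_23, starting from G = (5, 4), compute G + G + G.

(13, 16)

Repeated addition: build up to 3G.
2G: tangent at (5, 4): λ = (3·5² + 1)/(2·4) ≡ 7/8. 8⁻¹ ≡ 3 (mod 23), so λ ≡ 7·3 ≡ 21.
  x = λ² - 5 - 5 = 441 - 10 ≡ 17; y = λ·(5 - 17) - 4 ≡ 20. → (17, 20)
3G: (17, 20) + (5, 4). λ = (4 - 20)/(5 - 17) ≡ 7/11 mod 23. 11⁻¹ ≡ 21 (mod 23), so λ ≡ 9.
  x = λ² - 17 - 5 = 81 - 22 ≡ 13; y = λ·(17 - 13) - 20 ≡ 16. → (13, 16)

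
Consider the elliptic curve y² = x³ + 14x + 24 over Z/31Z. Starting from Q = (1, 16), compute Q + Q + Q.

(16, 2)

Repeated addition: build up to 3Q.
2Q: tangent at (1, 16): λ = (3·1² + 14)/(2·16) ≡ 17/1. 1⁻¹ ≡ 1 (mod 31), so λ ≡ 17·1 ≡ 17.
  x = λ² - 1 - 1 = 289 - 2 ≡ 8; y = λ·(1 - 8) - 16 ≡ 20. → (8, 20)
3Q: (8, 20) + (1, 16). λ = (16 - 20)/(1 - 8) ≡ 27/24 mod 31. 24⁻¹ ≡ 22 (mod 31), so λ ≡ 5.
  x = λ² - 8 - 1 = 25 - 9 ≡ 16; y = λ·(8 - 16) - 20 ≡ 2. → (16, 2)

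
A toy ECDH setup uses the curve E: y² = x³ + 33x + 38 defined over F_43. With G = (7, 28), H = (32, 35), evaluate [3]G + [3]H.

(18, 33)

First 3G:
Repeated addition: build up to 3G.
2G: tangent at (7, 28): λ = (3·7² + 33)/(2·28) ≡ 8/13. 13⁻¹ ≡ 10 (mod 43), so λ ≡ 8·10 ≡ 37.
  x = λ² - 7 - 7 = 1369 - 14 ≡ 22; y = λ·(7 - 22) - 28 ≡ 19. → (22, 19)
3G: (22, 19) + (7, 28). λ = (28 - 19)/(7 - 22) ≡ 9/28 mod 43. 28⁻¹ ≡ 20 (mod 43), so λ ≡ 8.
  x = λ² - 22 - 7 = 64 - 29 ≡ 35; y = λ·(22 - 35) - 19 ≡ 6. → (35, 6)
3G = (35, 6).
Next 3H:
Repeated addition: build up to 3H.
2H: tangent at (32, 35): λ = (3·32² + 33)/(2·35) ≡ 9/27. 27⁻¹ ≡ 8 (mod 43), so λ ≡ 9·8 ≡ 29.
  x = λ² - 32 - 32 = 841 - 64 ≡ 3; y = λ·(32 - 3) - 35 ≡ 32. → (3, 32)
3H: (3, 32) + (32, 35). λ = (35 - 32)/(32 - 3) ≡ 3/29 mod 43. 29⁻¹ ≡ 3 (mod 43) since 29·3 = 87 ≡ 1, so λ ≡ 9.
  x = λ² - 3 - 32 = 81 - 35 ≡ 3; y = λ·(3 - 3) - 32 ≡ 11. → (3, 11)
3H = (3, 11).
Finally 3G + 3H:
(35, 6) + (3, 11). λ = (11 - 6)/(3 - 35) ≡ 5/11 mod 43. 11⁻¹ ≡ 4 (mod 43), so λ ≡ 20.
  x = λ² - 35 - 3 = 400 - 38 ≡ 18; y = λ·(35 - 18) - 6 ≡ 33. → (18, 33)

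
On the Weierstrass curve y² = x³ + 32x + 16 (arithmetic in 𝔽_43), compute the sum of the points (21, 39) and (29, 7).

(9, 42)

(21, 39) + (29, 7). λ = (7 - 39)/(29 - 21) ≡ 11/8 mod 43. 8⁻¹ ≡ 27 (mod 43), so λ ≡ 39.
  x = λ² - 21 - 29 = 1521 - 50 ≡ 9; y = λ·(21 - 9) - 39 ≡ 42. → (9, 42)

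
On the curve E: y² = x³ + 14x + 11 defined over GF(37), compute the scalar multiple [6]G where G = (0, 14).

Repeated addition: build up to 6G.
2G: tangent at (0, 14): λ = (3·0² + 14)/(2·14) ≡ 14/28. 28⁻¹ ≡ 4 (mod 37) since 28·4 = 112 ≡ 1, so λ ≡ 14·4 ≡ 19.
  x = λ² - 0 - 0 = 361 - 0 ≡ 28; y = λ·(0 - 28) - 14 ≡ 9. → (28, 9)
3G: (28, 9) + (0, 14). λ = (14 - 9)/(0 - 28) ≡ 5/9 mod 37. 9⁻¹ ≡ 33 (mod 37), so λ ≡ 17.
  x = λ² - 28 - 0 = 289 - 28 ≡ 2; y = λ·(28 - 2) - 9 ≡ 26. → (2, 26)
4G: (2, 26) + (0, 14). λ = (14 - 26)/(0 - 2) ≡ 25/35 mod 37. 35⁻¹ ≡ 18 (mod 37), so λ ≡ 6.
  x = λ² - 2 - 0 = 36 - 2 ≡ 34; y = λ·(2 - 34) - 26 ≡ 4. → (34, 4)
5G: (34, 4) + (0, 14). λ = (14 - 4)/(0 - 34) ≡ 10/3 mod 37. 3⁻¹ ≡ 25 (mod 37), so λ ≡ 28.
  x = λ² - 34 - 0 = 784 - 34 ≡ 10; y = λ·(34 - 10) - 4 ≡ 2. → (10, 2)
6G: (10, 2) + (0, 14). λ = (14 - 2)/(0 - 10) ≡ 12/27 mod 37. 27⁻¹ ≡ 11 (mod 37), so λ ≡ 21.
  x = λ² - 10 - 0 = 441 - 10 ≡ 24; y = λ·(10 - 24) - 2 ≡ 0. → (24, 0)

(24, 0)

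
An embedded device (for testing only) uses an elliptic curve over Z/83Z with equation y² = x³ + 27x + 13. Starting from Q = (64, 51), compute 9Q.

O

Repeated addition: build up to 9Q.
2Q: tangent at (64, 51): λ = (3·64² + 27)/(2·51) ≡ 31/19. 19⁻¹ ≡ 35 (mod 83), so λ ≡ 31·35 ≡ 6.
  x = λ² - 64 - 64 = 36 - 128 ≡ 74; y = λ·(64 - 74) - 51 ≡ 55. → (74, 55)
3Q: (74, 55) + (64, 51). λ = (51 - 55)/(64 - 74) ≡ 79/73 mod 83. 73⁻¹ ≡ 58 (mod 83) since 73·58 = 4234 ≡ 1, so λ ≡ 17.
  x = λ² - 74 - 64 = 289 - 138 ≡ 68; y = λ·(74 - 68) - 55 ≡ 47. → (68, 47)
4Q: (68, 47) + (64, 51). λ = (51 - 47)/(64 - 68) ≡ 4/79 mod 83. 79⁻¹ ≡ 62 (mod 83), so λ ≡ 82.
  x = λ² - 68 - 64 = 6724 - 132 ≡ 35; y = λ·(68 - 35) - 47 ≡ 3. → (35, 3)
5Q: (35, 3) + (64, 51). λ = (51 - 3)/(64 - 35) ≡ 48/29 mod 83. 29⁻¹ ≡ 63 (mod 83), so λ ≡ 36.
  x = λ² - 35 - 64 = 1296 - 99 ≡ 35; y = λ·(35 - 35) - 3 ≡ 80. → (35, 80)
6Q: (35, 80) + (64, 51). λ = (51 - 80)/(64 - 35) ≡ 54/29 mod 83. 29⁻¹ ≡ 63 (mod 83), so λ ≡ 82.
  x = λ² - 35 - 64 = 6724 - 99 ≡ 68; y = λ·(35 - 68) - 80 ≡ 36. → (68, 36)
7Q: (68, 36) + (64, 51). λ = (51 - 36)/(64 - 68) ≡ 15/79 mod 83. 79⁻¹ ≡ 62 (mod 83) since 79·62 = 4898 ≡ 1, so λ ≡ 17.
  x = λ² - 68 - 64 = 289 - 132 ≡ 74; y = λ·(68 - 74) - 36 ≡ 28. → (74, 28)
8Q: (74, 28) + (64, 51). λ = (51 - 28)/(64 - 74) ≡ 23/73 mod 83. 73⁻¹ ≡ 58 (mod 83) since 73·58 = 4234 ≡ 1, so λ ≡ 6.
  x = λ² - 74 - 64 = 36 - 138 ≡ 64; y = λ·(74 - 64) - 28 ≡ 32. → (64, 32)
9Q: (64, 32) + (64, 51): same x and y₁ ≡ -y₂, so the sum is O.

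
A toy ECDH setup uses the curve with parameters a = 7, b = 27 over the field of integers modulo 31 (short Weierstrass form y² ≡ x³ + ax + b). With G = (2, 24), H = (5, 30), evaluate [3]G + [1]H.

(2, 7)

First 3G:
Repeated addition: build up to 3G.
2G: tangent at (2, 24): λ = (3·2² + 7)/(2·24) ≡ 19/17. 17⁻¹ ≡ 11 (mod 31), so λ ≡ 19·11 ≡ 23.
  x = λ² - 2 - 2 = 529 - 4 ≡ 29; y = λ·(2 - 29) - 24 ≡ 6. → (29, 6)
3G: (29, 6) + (2, 24). λ = (24 - 6)/(2 - 29) ≡ 18/4 mod 31. 4⁻¹ ≡ 8 (mod 31), so λ ≡ 20.
  x = λ² - 29 - 2 = 400 - 31 ≡ 28; y = λ·(29 - 28) - 6 ≡ 14. → (28, 14)
3G = (28, 14).
Finally 3G + H:
(28, 14) + (5, 30). λ = (30 - 14)/(5 - 28) ≡ 16/8 mod 31. 8⁻¹ ≡ 4 (mod 31) since 8·4 = 32 ≡ 1, so λ ≡ 2.
  x = λ² - 28 - 5 = 4 - 33 ≡ 2; y = λ·(28 - 2) - 14 ≡ 7. → (2, 7)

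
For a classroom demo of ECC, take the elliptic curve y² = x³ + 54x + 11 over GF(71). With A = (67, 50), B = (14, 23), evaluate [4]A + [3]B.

(49, 48)

First 4A:
Repeated addition: build up to 4A.
2A: tangent at (67, 50): λ = (3·67² + 54)/(2·50) ≡ 31/29. 29⁻¹ ≡ 49 (mod 71), so λ ≡ 31·49 ≡ 28.
  x = λ² - 67 - 67 = 784 - 134 ≡ 11; y = λ·(67 - 11) - 50 ≡ 27. → (11, 27)
3A: (11, 27) + (67, 50). λ = (50 - 27)/(67 - 11) ≡ 23/56 mod 71. 56⁻¹ ≡ 52 (mod 71), so λ ≡ 60.
  x = λ² - 11 - 67 = 3600 - 78 ≡ 43; y = λ·(11 - 43) - 27 ≡ 41. → (43, 41)
4A: (43, 41) + (67, 50). λ = (50 - 41)/(67 - 43) ≡ 9/24 mod 71. 24⁻¹ ≡ 3 (mod 71) since 24·3 = 72 ≡ 1, so λ ≡ 27.
  x = λ² - 43 - 67 = 729 - 110 ≡ 51; y = λ·(43 - 51) - 41 ≡ 27. → (51, 27)
4A = (51, 27).
Next 3B:
Repeated addition: build up to 3B.
2B: tangent at (14, 23): λ = (3·14² + 54)/(2·23) ≡ 3/46. 46⁻¹ ≡ 17 (mod 71) since 46·17 = 782 ≡ 1, so λ ≡ 3·17 ≡ 51.
  x = λ² - 14 - 14 = 2601 - 28 ≡ 17; y = λ·(14 - 17) - 23 ≡ 37. → (17, 37)
3B: (17, 37) + (14, 23). λ = (23 - 37)/(14 - 17) ≡ 57/68 mod 71. 68⁻¹ ≡ 47 (mod 71) since 68·47 = 3196 ≡ 1, so λ ≡ 52.
  x = λ² - 17 - 14 = 2704 - 31 ≡ 46; y = λ·(17 - 46) - 37 ≡ 17. → (46, 17)
3B = (46, 17).
Finally 4A + 3B:
(51, 27) + (46, 17). λ = (17 - 27)/(46 - 51) ≡ 61/66 mod 71. 66⁻¹ ≡ 14 (mod 71) since 66·14 = 924 ≡ 1, so λ ≡ 2.
  x = λ² - 51 - 46 = 4 - 97 ≡ 49; y = λ·(51 - 49) - 27 ≡ 48. → (49, 48)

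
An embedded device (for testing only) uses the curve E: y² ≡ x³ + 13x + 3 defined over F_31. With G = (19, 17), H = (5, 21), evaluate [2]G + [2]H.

(5, 10)

First 2G:
Repeated addition: build up to 2G.
2G: tangent at (19, 17): λ = (3·19² + 13)/(2·17) ≡ 11/3. 3⁻¹ ≡ 21 (mod 31), so λ ≡ 11·21 ≡ 14.
  x = λ² - 19 - 19 = 196 - 38 ≡ 3; y = λ·(19 - 3) - 17 ≡ 21. → (3, 21)
2G = (3, 21).
Next 2H:
Repeated addition: build up to 2H.
2H: tangent at (5, 21): λ = (3·5² + 13)/(2·21) ≡ 26/11. 11⁻¹ ≡ 17 (mod 31), so λ ≡ 26·17 ≡ 8.
  x = λ² - 5 - 5 = 64 - 10 ≡ 23; y = λ·(5 - 23) - 21 ≡ 21. → (23, 21)
2H = (23, 21).
Finally 2G + 2H:
(3, 21) + (23, 21). λ = (21 - 21)/(23 - 3) ≡ 0/20 mod 31. 20⁻¹ ≡ 14 (mod 31) since 20·14 = 280 ≡ 1, so λ ≡ 0.
  x = λ² - 3 - 23 = 0 - 26 ≡ 5; y = λ·(3 - 5) - 21 ≡ 10. → (5, 10)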